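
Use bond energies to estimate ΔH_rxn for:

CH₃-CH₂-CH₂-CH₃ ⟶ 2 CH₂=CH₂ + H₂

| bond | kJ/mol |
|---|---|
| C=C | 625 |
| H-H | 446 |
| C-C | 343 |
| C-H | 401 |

Bonds broken (reactants):
  C-C: 3 × 343 = 1029
  C-H: 10 × 401 = 4010
  Σ(broken) = 5039 kJ
Bonds formed (products):
  C-H: 8 × 401 = 3208
  C=C: 2 × 625 = 1250
  H-H: 1 × 446 = 446
  Σ(formed) = 4904 kJ
ΔH = Σ(broken) − Σ(formed) = 5039 − 4904 = +135 kJ

ΔH ≈ +135 kJ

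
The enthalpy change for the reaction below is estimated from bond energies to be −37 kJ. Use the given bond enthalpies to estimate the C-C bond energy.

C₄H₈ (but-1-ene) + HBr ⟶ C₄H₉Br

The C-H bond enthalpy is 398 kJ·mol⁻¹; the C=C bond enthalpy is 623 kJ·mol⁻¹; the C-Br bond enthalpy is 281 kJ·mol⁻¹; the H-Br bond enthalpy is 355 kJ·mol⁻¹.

D(C-C) ≈ 336 kJ/mol

Let D be the C-C bond energy.
Σ(broken) = 2×D + 8×398 + 1×623 + 1×355 = 4162 + 2D
Σ(formed) = 1×281 + 3×D + 9×398 = 3863 + 3D
ΔH = Σ(broken) − Σ(formed) = (4162 + 2D) − (3863 + 3D) = +299 − D
Setting this equal to −37 kJ gives D = 336 kJ/mol.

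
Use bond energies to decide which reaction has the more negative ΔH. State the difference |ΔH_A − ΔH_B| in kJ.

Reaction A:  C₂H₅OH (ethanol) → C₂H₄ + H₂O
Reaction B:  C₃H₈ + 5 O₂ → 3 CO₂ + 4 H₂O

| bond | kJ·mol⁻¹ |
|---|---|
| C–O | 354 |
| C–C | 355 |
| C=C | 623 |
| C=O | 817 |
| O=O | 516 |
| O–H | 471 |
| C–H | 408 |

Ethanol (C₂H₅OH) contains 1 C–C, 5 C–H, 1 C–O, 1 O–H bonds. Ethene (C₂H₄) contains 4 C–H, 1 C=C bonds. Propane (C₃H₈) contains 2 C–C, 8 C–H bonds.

Reaction B, by 2139 kJ

Reaction A:
  Bonds broken (reactants):
    C–C: 1 × 355 = 355
    C–H: 5 × 408 = 2040
    C–O: 1 × 354 = 354
    O–H: 1 × 471 = 471
    Σ(broken) = 3220 kJ
  Bonds formed (products):
    C–H: 4 × 408 = 1632
    C=C: 1 × 623 = 623
    O–H: 2 × 471 = 942
    Σ(formed) = 3197 kJ
  ΔH_A = 3220 − 3197 = +23 kJ
Reaction B:
  Bonds broken (reactants):
    C–C: 2 × 355 = 710
    C–H: 8 × 408 = 3264
    O=O: 5 × 516 = 2580
    Σ(broken) = 6554 kJ
  Bonds formed (products):
    C=O: 6 × 817 = 4902
    O–H: 8 × 471 = 3768
    Σ(formed) = 8670 kJ
  ΔH_B = 6554 − 8670 = −2116 kJ
ΔH_A − ΔH_B = +2139 kJ, so reaction B has the more negative ΔH; |ΔH_A − ΔH_B| = 2139 kJ.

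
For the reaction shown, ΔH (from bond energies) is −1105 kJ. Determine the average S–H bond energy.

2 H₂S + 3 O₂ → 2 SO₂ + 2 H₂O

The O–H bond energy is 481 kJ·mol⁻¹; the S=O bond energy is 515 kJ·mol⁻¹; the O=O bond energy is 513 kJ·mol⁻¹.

D(S–H) ≈ 335 kJ/mol

Let D be the S–H bond energy.
Σ(broken) = 3×513 + 4×D = 1539 + 4D
Σ(formed) = 4×481 + 4×515 = 3984
ΔH = Σ(broken) − Σ(formed) = (1539 + 4D) − (3984) = −2445 + 4D
Setting this equal to −1105 kJ gives 4D = 1340, so D = 335 kJ/mol.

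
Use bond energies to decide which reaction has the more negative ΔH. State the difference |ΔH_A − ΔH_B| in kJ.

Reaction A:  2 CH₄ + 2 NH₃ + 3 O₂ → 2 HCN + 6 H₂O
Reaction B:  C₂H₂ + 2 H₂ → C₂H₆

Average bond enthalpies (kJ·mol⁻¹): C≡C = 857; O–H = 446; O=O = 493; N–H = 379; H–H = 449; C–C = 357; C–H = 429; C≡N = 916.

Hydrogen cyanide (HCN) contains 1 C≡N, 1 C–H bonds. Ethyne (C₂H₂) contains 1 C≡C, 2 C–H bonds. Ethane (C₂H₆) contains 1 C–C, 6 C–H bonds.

Reaction A, by 539 kJ

Reaction A:
  Bonds broken (reactants):
    C–H: 8 × 429 = 3432
    N–H: 6 × 379 = 2274
    O=O: 3 × 493 = 1479
    Σ(broken) = 7185 kJ
  Bonds formed (products):
    C≡N: 2 × 916 = 1832
    C–H: 2 × 429 = 858
    O–H: 12 × 446 = 5352
    Σ(formed) = 8042 kJ
  ΔH_A = 7185 − 8042 = −857 kJ
Reaction B:
  Bonds broken (reactants):
    C≡C: 1 × 857 = 857
    C–H: 2 × 429 = 858
    H–H: 2 × 449 = 898
    Σ(broken) = 2613 kJ
  Bonds formed (products):
    C–C: 1 × 357 = 357
    C–H: 6 × 429 = 2574
    Σ(formed) = 2931 kJ
  ΔH_B = 2613 − 2931 = −318 kJ
ΔH_A − ΔH_B = −539 kJ, so reaction A has the more negative ΔH; |ΔH_A − ΔH_B| = 539 kJ.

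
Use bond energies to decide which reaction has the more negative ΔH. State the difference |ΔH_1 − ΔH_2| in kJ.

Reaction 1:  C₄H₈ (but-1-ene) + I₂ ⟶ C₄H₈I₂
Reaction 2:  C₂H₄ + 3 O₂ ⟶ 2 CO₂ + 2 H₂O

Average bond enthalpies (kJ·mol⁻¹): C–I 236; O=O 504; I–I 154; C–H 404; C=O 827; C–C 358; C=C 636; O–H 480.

Reaction 1:
  Bonds broken (reactants):
    C–C: 2 × 358 = 716
    C–H: 8 × 404 = 3232
    C=C: 1 × 636 = 636
    I–I: 1 × 154 = 154
    Σ(broken) = 4738 kJ
  Bonds formed (products):
    C–C: 3 × 358 = 1074
    C–H: 8 × 404 = 3232
    C–I: 2 × 236 = 472
    Σ(formed) = 4778 kJ
  ΔH_1 = 4738 − 4778 = −40 kJ
Reaction 2:
  Bonds broken (reactants):
    C–H: 4 × 404 = 1616
    C=C: 1 × 636 = 636
    O=O: 3 × 504 = 1512
    Σ(broken) = 3764 kJ
  Bonds formed (products):
    C=O: 4 × 827 = 3308
    O–H: 4 × 480 = 1920
    Σ(formed) = 5228 kJ
  ΔH_2 = 3764 − 5228 = −1464 kJ
ΔH_1 − ΔH_2 = +1424 kJ, so reaction 2 has the more negative ΔH; |ΔH_1 − ΔH_2| = 1424 kJ.

Reaction 2, by 1424 kJ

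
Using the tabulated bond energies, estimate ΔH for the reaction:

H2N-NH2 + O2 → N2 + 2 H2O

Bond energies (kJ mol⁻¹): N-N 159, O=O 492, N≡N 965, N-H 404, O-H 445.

Bonds broken (reactants):
  N-H: 4 × 404 = 1616
  N-N: 1 × 159 = 159
  O=O: 1 × 492 = 492
  Σ(broken) = 2267 kJ
Bonds formed (products):
  N≡N: 1 × 965 = 965
  O-H: 4 × 445 = 1780
  Σ(formed) = 2745 kJ
ΔH = Σ(broken) − Σ(formed) = 2267 − 2745 = −478 kJ

ΔH ≈ −478 kJ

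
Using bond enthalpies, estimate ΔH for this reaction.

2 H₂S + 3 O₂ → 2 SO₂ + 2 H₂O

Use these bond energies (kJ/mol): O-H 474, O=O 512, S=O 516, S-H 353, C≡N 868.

ΔH ≈ −1012 kJ

Bonds broken (reactants):
  O=O: 3 × 512 = 1536
  S-H: 4 × 353 = 1412
  Σ(broken) = 2948 kJ
Bonds formed (products):
  O-H: 4 × 474 = 1896
  S=O: 4 × 516 = 2064
  Σ(formed) = 3960 kJ
ΔH = Σ(broken) − Σ(formed) = 2948 − 3960 = −1012 kJ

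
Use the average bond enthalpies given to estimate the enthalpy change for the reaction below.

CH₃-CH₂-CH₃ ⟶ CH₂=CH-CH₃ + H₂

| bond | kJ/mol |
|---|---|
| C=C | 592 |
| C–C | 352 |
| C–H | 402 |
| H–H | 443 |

ΔH ≈ +121 kJ

Bonds broken (reactants):
  C–C: 2 × 352 = 704
  C–H: 8 × 402 = 3216
  Σ(broken) = 3920 kJ
Bonds formed (products):
  C–C: 1 × 352 = 352
  C–H: 6 × 402 = 2412
  C=C: 1 × 592 = 592
  H–H: 1 × 443 = 443
  Σ(formed) = 3799 kJ
ΔH = Σ(broken) − Σ(formed) = 3920 − 3799 = +121 kJ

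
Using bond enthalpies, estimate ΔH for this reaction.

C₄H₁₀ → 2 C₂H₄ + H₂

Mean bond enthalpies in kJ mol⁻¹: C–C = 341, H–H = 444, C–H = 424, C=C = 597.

Bonds broken (reactants):
  C–C: 3 × 341 = 1023
  C–H: 10 × 424 = 4240
  Σ(broken) = 5263 kJ
Bonds formed (products):
  C–H: 8 × 424 = 3392
  C=C: 2 × 597 = 1194
  H–H: 1 × 444 = 444
  Σ(formed) = 5030 kJ
ΔH = Σ(broken) − Σ(formed) = 5263 − 5030 = +233 kJ

ΔH ≈ +233 kJ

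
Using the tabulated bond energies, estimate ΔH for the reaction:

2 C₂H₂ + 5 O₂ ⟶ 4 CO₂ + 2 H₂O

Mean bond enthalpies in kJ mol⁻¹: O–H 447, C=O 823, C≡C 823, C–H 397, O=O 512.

ΔH ≈ −2578 kJ

Bonds broken (reactants):
  C≡C: 2 × 823 = 1646
  C–H: 4 × 397 = 1588
  O=O: 5 × 512 = 2560
  Σ(broken) = 5794 kJ
Bonds formed (products):
  C=O: 8 × 823 = 6584
  O–H: 4 × 447 = 1788
  Σ(formed) = 8372 kJ
ΔH = Σ(broken) − Σ(formed) = 5794 − 8372 = −2578 kJ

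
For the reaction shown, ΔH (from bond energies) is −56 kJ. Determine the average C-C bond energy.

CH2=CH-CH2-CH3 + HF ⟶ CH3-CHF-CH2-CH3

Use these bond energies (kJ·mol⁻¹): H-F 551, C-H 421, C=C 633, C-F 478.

D(C-C) ≈ 341 kJ/mol

Let D be the C-C bond energy.
Σ(broken) = 2×D + 8×421 + 1×633 + 1×551 = 4552 + 2D
Σ(formed) = 3×D + 1×478 + 9×421 = 4267 + 3D
ΔH = Σ(broken) − Σ(formed) = (4552 + 2D) − (4267 + 3D) = +285 − D
Setting this equal to −56 kJ gives D = 341 kJ/mol.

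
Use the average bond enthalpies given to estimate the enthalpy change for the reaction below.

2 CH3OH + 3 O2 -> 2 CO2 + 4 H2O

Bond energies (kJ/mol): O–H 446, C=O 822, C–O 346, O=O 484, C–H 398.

Bonds broken (reactants):
  C–H: 6 × 398 = 2388
  C–O: 2 × 346 = 692
  O–H: 2 × 446 = 892
  O=O: 3 × 484 = 1452
  Σ(broken) = 5424 kJ
Bonds formed (products):
  C=O: 4 × 822 = 3288
  O–H: 8 × 446 = 3568
  Σ(formed) = 6856 kJ
ΔH = Σ(broken) − Σ(formed) = 5424 − 6856 = −1432 kJ

ΔH ≈ −1432 kJ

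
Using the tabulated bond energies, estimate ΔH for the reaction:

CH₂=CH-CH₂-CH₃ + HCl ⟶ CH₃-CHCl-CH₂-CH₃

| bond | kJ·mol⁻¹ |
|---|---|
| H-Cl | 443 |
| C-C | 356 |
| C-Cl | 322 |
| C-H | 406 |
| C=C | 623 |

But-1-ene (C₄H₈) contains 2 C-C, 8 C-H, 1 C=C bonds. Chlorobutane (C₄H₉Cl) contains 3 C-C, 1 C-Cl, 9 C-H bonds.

Bonds broken (reactants):
  C-C: 2 × 356 = 712
  C-H: 8 × 406 = 3248
  C=C: 1 × 623 = 623
  H-Cl: 1 × 443 = 443
  Σ(broken) = 5026 kJ
Bonds formed (products):
  C-C: 3 × 356 = 1068
  C-Cl: 1 × 322 = 322
  C-H: 9 × 406 = 3654
  Σ(formed) = 5044 kJ
ΔH = Σ(broken) − Σ(formed) = 5026 − 5044 = −18 kJ

ΔH ≈ −18 kJ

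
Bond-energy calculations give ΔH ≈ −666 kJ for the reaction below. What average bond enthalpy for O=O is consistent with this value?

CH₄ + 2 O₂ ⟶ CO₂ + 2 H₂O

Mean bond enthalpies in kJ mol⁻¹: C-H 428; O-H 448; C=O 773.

D(O=O) ≈ 480 kJ/mol

Let D be the O=O bond energy.
Σ(broken) = 4×428 + 2×D = 1712 + 2D
Σ(formed) = 2×773 + 4×448 = 3338
ΔH = Σ(broken) − Σ(formed) = (1712 + 2D) − (3338) = −1626 + 2D
Setting this equal to −666 kJ gives 2D = 960, so D = 480 kJ/mol.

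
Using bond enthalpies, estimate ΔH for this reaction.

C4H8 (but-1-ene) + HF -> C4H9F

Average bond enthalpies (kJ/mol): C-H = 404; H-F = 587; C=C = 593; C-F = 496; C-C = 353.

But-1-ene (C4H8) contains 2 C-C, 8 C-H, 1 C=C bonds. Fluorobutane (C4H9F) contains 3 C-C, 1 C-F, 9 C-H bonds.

Bonds broken (reactants):
  C-C: 2 × 353 = 706
  C-H: 8 × 404 = 3232
  C=C: 1 × 593 = 593
  H-F: 1 × 587 = 587
  Σ(broken) = 5118 kJ
Bonds formed (products):
  C-C: 3 × 353 = 1059
  C-F: 1 × 496 = 496
  C-H: 9 × 404 = 3636
  Σ(formed) = 5191 kJ
ΔH = Σ(broken) − Σ(formed) = 5118 − 5191 = −73 kJ

ΔH ≈ −73 kJ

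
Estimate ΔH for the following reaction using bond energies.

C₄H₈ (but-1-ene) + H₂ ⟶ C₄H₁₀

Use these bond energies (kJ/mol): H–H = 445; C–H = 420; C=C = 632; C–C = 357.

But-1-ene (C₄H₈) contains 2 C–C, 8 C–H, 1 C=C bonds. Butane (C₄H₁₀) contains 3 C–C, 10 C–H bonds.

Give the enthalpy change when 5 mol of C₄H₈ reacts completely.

Bonds broken (reactants):
  C–C: 2 × 357 = 714
  C–H: 8 × 420 = 3360
  C=C: 1 × 632 = 632
  H–H: 1 × 445 = 445
  Σ(broken) = 5151 kJ
Bonds formed (products):
  C–C: 3 × 357 = 1071
  C–H: 10 × 420 = 4200
  Σ(formed) = 5271 kJ
ΔH = Σ(broken) − Σ(formed) = 5151 − 5271 = −120 kJ
For 5× the reaction as written: 5 × (−120) = −600 kJ

ΔH = −600 kJ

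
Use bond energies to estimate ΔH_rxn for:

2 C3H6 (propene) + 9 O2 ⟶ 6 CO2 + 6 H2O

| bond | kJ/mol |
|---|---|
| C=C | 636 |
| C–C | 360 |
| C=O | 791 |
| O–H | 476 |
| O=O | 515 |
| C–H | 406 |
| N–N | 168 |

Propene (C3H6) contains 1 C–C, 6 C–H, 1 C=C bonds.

Bonds broken (reactants):
  C–C: 2 × 360 = 720
  C–H: 12 × 406 = 4872
  C=C: 2 × 636 = 1272
  O=O: 9 × 515 = 4635
  Σ(broken) = 11499 kJ
Bonds formed (products):
  C=O: 12 × 791 = 9492
  O–H: 12 × 476 = 5712
  Σ(formed) = 15204 kJ
ΔH = Σ(broken) − Σ(formed) = 11499 − 15204 = −3705 kJ

ΔH ≈ −3705 kJ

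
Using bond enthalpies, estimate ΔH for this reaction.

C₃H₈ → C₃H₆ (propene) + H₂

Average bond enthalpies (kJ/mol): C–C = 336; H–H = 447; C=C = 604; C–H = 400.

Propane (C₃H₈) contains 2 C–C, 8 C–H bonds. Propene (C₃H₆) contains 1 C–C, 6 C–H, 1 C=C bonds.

Bonds broken (reactants):
  C–C: 2 × 336 = 672
  C–H: 8 × 400 = 3200
  Σ(broken) = 3872 kJ
Bonds formed (products):
  C–C: 1 × 336 = 336
  C–H: 6 × 400 = 2400
  C=C: 1 × 604 = 604
  H–H: 1 × 447 = 447
  Σ(formed) = 3787 kJ
ΔH = Σ(broken) − Σ(formed) = 3872 − 3787 = +85 kJ

ΔH ≈ +85 kJ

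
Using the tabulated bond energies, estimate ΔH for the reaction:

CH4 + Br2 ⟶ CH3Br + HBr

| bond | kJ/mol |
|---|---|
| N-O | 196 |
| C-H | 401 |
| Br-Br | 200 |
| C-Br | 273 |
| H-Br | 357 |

ΔH ≈ −29 kJ

Bonds broken (reactants):
  Br-Br: 1 × 200 = 200
  C-H: 4 × 401 = 1604
  Σ(broken) = 1804 kJ
Bonds formed (products):
  C-Br: 1 × 273 = 273
  C-H: 3 × 401 = 1203
  H-Br: 1 × 357 = 357
  Σ(formed) = 1833 kJ
ΔH = Σ(broken) − Σ(formed) = 1804 − 1833 = −29 kJ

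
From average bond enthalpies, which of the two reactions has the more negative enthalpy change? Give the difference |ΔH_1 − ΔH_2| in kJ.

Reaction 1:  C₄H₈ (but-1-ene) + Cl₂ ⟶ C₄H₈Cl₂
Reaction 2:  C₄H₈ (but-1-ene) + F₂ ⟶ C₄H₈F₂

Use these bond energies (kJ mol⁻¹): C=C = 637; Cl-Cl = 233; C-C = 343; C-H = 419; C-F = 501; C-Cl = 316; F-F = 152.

Reaction 1:
  Bonds broken (reactants):
    C-C: 2 × 343 = 686
    C-H: 8 × 419 = 3352
    C=C: 1 × 637 = 637
    Cl-Cl: 1 × 233 = 233
    Σ(broken) = 4908 kJ
  Bonds formed (products):
    C-C: 3 × 343 = 1029
    C-Cl: 2 × 316 = 632
    C-H: 8 × 419 = 3352
    Σ(formed) = 5013 kJ
  ΔH_1 = 4908 − 5013 = −105 kJ
Reaction 2:
  Bonds broken (reactants):
    C-C: 2 × 343 = 686
    C-H: 8 × 419 = 3352
    C=C: 1 × 637 = 637
    F-F: 1 × 152 = 152
    Σ(broken) = 4827 kJ
  Bonds formed (products):
    C-C: 3 × 343 = 1029
    C-F: 2 × 501 = 1002
    C-H: 8 × 419 = 3352
    Σ(formed) = 5383 kJ
  ΔH_2 = 4827 − 5383 = −556 kJ
ΔH_1 − ΔH_2 = +451 kJ, so reaction 2 has the more negative ΔH; |ΔH_1 − ΔH_2| = 451 kJ.

Reaction 2, by 451 kJ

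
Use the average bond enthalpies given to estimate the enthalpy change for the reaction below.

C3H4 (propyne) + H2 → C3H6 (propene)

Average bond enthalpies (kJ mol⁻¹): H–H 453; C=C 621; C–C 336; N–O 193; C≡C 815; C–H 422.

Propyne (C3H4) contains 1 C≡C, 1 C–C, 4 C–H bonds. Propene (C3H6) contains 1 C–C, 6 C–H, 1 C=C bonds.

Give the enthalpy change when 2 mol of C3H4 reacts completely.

ΔH = −394 kJ

Bonds broken (reactants):
  C≡C: 1 × 815 = 815
  C–C: 1 × 336 = 336
  C–H: 4 × 422 = 1688
  H–H: 1 × 453 = 453
  Σ(broken) = 3292 kJ
Bonds formed (products):
  C–C: 1 × 336 = 336
  C–H: 6 × 422 = 2532
  C=C: 1 × 621 = 621
  Σ(formed) = 3489 kJ
ΔH = Σ(broken) − Σ(formed) = 3292 − 3489 = −197 kJ
For 2× the reaction as written: 2 × (−197) = −394 kJ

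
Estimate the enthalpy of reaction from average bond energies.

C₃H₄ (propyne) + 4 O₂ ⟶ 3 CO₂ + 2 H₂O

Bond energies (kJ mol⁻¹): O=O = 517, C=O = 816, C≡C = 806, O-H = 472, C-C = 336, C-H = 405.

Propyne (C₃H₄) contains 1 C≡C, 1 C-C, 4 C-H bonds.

Bonds broken (reactants):
  C≡C: 1 × 806 = 806
  C-C: 1 × 336 = 336
  C-H: 4 × 405 = 1620
  O=O: 4 × 517 = 2068
  Σ(broken) = 4830 kJ
Bonds formed (products):
  C=O: 6 × 816 = 4896
  O-H: 4 × 472 = 1888
  Σ(formed) = 6784 kJ
ΔH = Σ(broken) − Σ(formed) = 4830 − 6784 = −1954 kJ

ΔH ≈ −1954 kJ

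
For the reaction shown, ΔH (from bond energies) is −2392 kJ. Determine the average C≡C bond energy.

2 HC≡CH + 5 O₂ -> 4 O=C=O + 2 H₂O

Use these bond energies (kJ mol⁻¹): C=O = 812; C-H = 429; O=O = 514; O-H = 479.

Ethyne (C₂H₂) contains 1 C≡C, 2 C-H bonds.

D(C≡C) ≈ 867 kJ/mol

Let D be the C≡C bond energy.
Σ(broken) = 2×D + 4×429 + 5×514 = 4286 + 2D
Σ(formed) = 8×812 + 4×479 = 8412
ΔH = Σ(broken) − Σ(formed) = (4286 + 2D) − (8412) = −4126 + 2D
Setting this equal to −2392 kJ gives 2D = 1734, so D = 867 kJ/mol.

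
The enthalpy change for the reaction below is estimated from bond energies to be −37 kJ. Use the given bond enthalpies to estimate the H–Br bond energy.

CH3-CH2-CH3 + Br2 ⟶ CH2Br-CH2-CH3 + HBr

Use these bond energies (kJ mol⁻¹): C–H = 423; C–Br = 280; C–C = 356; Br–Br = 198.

Let D be the H–Br bond energy.
Σ(broken) = 1×198 + 2×356 + 8×423 = 4294
Σ(formed) = 1×280 + 2×356 + 7×423 + 1×D = 3953 + D
ΔH = Σ(broken) − Σ(formed) = (4294) − (3953 + D) = +341 − D
Setting this equal to −37 kJ gives D = 378 kJ/mol.

D(H–Br) ≈ 378 kJ/mol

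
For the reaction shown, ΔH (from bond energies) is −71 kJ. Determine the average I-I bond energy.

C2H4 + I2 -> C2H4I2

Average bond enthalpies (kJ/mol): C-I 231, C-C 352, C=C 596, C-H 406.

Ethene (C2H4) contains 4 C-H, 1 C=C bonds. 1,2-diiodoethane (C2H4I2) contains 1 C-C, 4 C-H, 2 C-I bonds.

D(I-I) ≈ 147 kJ/mol

Let D be the I-I bond energy.
Σ(broken) = 4×406 + 1×596 + 1×D = 2220 + D
Σ(formed) = 1×352 + 4×406 + 2×231 = 2438
ΔH = Σ(broken) − Σ(formed) = (2220 + D) − (2438) = −218 + D
Setting this equal to −71 kJ gives D = 147 kJ/mol.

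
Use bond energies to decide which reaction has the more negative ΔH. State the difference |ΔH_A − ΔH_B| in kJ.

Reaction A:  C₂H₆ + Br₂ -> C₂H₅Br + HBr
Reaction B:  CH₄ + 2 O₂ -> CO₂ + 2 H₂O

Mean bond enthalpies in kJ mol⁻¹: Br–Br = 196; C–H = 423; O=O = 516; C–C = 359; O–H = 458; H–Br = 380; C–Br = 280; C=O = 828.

Reaction A:
  Bonds broken (reactants):
    Br–Br: 1 × 196 = 196
    C–C: 1 × 359 = 359
    C–H: 6 × 423 = 2538
    Σ(broken) = 3093 kJ
  Bonds formed (products):
    C–Br: 1 × 280 = 280
    C–C: 1 × 359 = 359
    C–H: 5 × 423 = 2115
    H–Br: 1 × 380 = 380
    Σ(formed) = 3134 kJ
  ΔH_A = 3093 − 3134 = −41 kJ
Reaction B:
  Bonds broken (reactants):
    C–H: 4 × 423 = 1692
    O=O: 2 × 516 = 1032
    Σ(broken) = 2724 kJ
  Bonds formed (products):
    C=O: 2 × 828 = 1656
    O–H: 4 × 458 = 1832
    Σ(formed) = 3488 kJ
  ΔH_B = 2724 − 3488 = −764 kJ
ΔH_A − ΔH_B = +723 kJ, so reaction B has the more negative ΔH; |ΔH_A − ΔH_B| = 723 kJ.

Reaction B, by 723 kJ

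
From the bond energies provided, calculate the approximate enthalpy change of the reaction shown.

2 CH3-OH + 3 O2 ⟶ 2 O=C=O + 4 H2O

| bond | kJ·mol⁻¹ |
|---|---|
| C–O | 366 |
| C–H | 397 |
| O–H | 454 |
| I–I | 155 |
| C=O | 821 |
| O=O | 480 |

ΔH ≈ −1454 kJ

Bonds broken (reactants):
  C–H: 6 × 397 = 2382
  C–O: 2 × 366 = 732
  O–H: 2 × 454 = 908
  O=O: 3 × 480 = 1440
  Σ(broken) = 5462 kJ
Bonds formed (products):
  C=O: 4 × 821 = 3284
  O–H: 8 × 454 = 3632
  Σ(formed) = 6916 kJ
ΔH = Σ(broken) − Σ(formed) = 5462 − 6916 = −1454 kJ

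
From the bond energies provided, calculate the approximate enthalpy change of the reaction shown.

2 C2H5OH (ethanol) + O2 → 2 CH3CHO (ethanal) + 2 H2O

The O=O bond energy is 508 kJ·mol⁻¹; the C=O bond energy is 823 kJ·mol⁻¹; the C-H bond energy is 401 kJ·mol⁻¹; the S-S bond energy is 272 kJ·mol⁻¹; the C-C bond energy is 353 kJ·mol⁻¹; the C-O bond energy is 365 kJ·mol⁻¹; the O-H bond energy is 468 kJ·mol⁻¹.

ΔH ≈ −542 kJ

Bonds broken (reactants):
  C-C: 2 × 353 = 706
  C-H: 10 × 401 = 4010
  C-O: 2 × 365 = 730
  O-H: 2 × 468 = 936
  O=O: 1 × 508 = 508
  Σ(broken) = 6890 kJ
Bonds formed (products):
  C-C: 2 × 353 = 706
  C-H: 8 × 401 = 3208
  C=O: 2 × 823 = 1646
  O-H: 4 × 468 = 1872
  Σ(formed) = 7432 kJ
ΔH = Σ(broken) − Σ(formed) = 6890 − 7432 = −542 kJ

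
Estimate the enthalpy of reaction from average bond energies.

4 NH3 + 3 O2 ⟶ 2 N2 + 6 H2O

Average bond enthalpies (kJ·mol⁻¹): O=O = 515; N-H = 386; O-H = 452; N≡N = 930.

ΔH ≈ −1107 kJ

Bonds broken (reactants):
  N-H: 12 × 386 = 4632
  O=O: 3 × 515 = 1545
  Σ(broken) = 6177 kJ
Bonds formed (products):
  N≡N: 2 × 930 = 1860
  O-H: 12 × 452 = 5424
  Σ(formed) = 7284 kJ
ΔH = Σ(broken) − Σ(formed) = 6177 − 7284 = −1107 kJ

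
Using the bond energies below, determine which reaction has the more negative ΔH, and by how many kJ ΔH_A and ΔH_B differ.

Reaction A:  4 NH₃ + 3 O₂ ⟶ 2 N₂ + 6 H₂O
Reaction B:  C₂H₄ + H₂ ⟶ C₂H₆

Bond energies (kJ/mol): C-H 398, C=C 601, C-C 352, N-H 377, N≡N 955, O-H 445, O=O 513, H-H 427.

Reaction A, by 1067 kJ

Reaction A:
  Bonds broken (reactants):
    N-H: 12 × 377 = 4524
    O=O: 3 × 513 = 1539
    Σ(broken) = 6063 kJ
  Bonds formed (products):
    N≡N: 2 × 955 = 1910
    O-H: 12 × 445 = 5340
    Σ(formed) = 7250 kJ
  ΔH_A = 6063 − 7250 = −1187 kJ
Reaction B:
  Bonds broken (reactants):
    C-H: 4 × 398 = 1592
    C=C: 1 × 601 = 601
    H-H: 1 × 427 = 427
    Σ(broken) = 2620 kJ
  Bonds formed (products):
    C-C: 1 × 352 = 352
    C-H: 6 × 398 = 2388
    Σ(formed) = 2740 kJ
  ΔH_B = 2620 − 2740 = −120 kJ
ΔH_A − ΔH_B = −1067 kJ, so reaction A has the more negative ΔH; |ΔH_A − ΔH_B| = 1067 kJ.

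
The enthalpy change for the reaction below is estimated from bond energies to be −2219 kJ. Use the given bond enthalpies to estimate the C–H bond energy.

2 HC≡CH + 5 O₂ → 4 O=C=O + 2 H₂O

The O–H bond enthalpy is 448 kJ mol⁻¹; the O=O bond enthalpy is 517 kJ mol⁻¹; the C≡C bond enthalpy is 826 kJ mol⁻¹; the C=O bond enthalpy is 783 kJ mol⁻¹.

Let D be the C–H bond energy.
Σ(broken) = 2×826 + 4×D + 5×517 = 4237 + 4D
Σ(formed) = 8×783 + 4×448 = 8056
ΔH = Σ(broken) − Σ(formed) = (4237 + 4D) − (8056) = −3819 + 4D
Setting this equal to −2219 kJ gives 4D = 1600, so D = 400 kJ/mol.

D(C–H) ≈ 400 kJ/mol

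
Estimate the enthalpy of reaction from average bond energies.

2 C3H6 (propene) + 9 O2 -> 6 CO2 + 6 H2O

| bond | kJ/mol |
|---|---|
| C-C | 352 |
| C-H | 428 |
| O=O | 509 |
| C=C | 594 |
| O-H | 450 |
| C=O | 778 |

ΔH ≈ −3127 kJ

Bonds broken (reactants):
  C-C: 2 × 352 = 704
  C-H: 12 × 428 = 5136
  C=C: 2 × 594 = 1188
  O=O: 9 × 509 = 4581
  Σ(broken) = 11609 kJ
Bonds formed (products):
  C=O: 12 × 778 = 9336
  O-H: 12 × 450 = 5400
  Σ(formed) = 14736 kJ
ΔH = Σ(broken) − Σ(formed) = 11609 − 14736 = −3127 kJ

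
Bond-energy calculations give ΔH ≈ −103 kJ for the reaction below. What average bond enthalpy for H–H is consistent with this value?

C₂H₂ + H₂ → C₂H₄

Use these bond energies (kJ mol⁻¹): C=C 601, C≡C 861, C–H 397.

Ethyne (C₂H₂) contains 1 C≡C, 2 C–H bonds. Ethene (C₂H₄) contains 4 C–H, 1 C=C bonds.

D(H–H) ≈ 431 kJ/mol

Let D be the H–H bond energy.
Σ(broken) = 1×861 + 2×397 + 1×D = 1655 + D
Σ(formed) = 4×397 + 1×601 = 2189
ΔH = Σ(broken) − Σ(formed) = (1655 + D) − (2189) = −534 + D
Setting this equal to −103 kJ gives D = 431 kJ/mol.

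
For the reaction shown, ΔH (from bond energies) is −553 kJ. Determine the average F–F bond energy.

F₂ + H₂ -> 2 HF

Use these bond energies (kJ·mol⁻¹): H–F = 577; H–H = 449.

D(F–F) ≈ 152 kJ/mol

Let D be the F–F bond energy.
Σ(broken) = 1×D + 1×449 = 449 + D
Σ(formed) = 2×577 = 1154
ΔH = Σ(broken) − Σ(formed) = (449 + D) − (1154) = −705 + D
Setting this equal to −553 kJ gives D = 152 kJ/mol.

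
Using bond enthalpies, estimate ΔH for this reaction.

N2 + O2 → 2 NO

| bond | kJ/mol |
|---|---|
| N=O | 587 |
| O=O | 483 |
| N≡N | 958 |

ΔH ≈ +267 kJ

Bonds broken (reactants):
  N≡N: 1 × 958 = 958
  O=O: 1 × 483 = 483
  Σ(broken) = 1441 kJ
Bonds formed (products):
  N=O: 2 × 587 = 1174
  Σ(formed) = 1174 kJ
ΔH = Σ(broken) − Σ(formed) = 1441 − 1174 = +267 kJ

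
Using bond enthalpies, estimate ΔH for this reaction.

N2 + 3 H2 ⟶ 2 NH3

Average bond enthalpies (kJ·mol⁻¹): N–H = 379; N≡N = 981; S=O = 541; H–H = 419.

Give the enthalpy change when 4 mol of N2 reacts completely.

Bonds broken (reactants):
  H–H: 3 × 419 = 1257
  N≡N: 1 × 981 = 981
  Σ(broken) = 2238 kJ
Bonds formed (products):
  N–H: 6 × 379 = 2274
  Σ(formed) = 2274 kJ
ΔH = Σ(broken) − Σ(formed) = 2238 − 2274 = −36 kJ
For 4× the reaction as written: 4 × (−36) = −144 kJ

ΔH = −144 kJ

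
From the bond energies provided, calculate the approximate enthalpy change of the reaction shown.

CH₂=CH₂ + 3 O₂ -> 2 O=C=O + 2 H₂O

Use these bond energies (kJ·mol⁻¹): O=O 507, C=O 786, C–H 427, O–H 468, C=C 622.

Bonds broken (reactants):
  C–H: 4 × 427 = 1708
  C=C: 1 × 622 = 622
  O=O: 3 × 507 = 1521
  Σ(broken) = 3851 kJ
Bonds formed (products):
  C=O: 4 × 786 = 3144
  O–H: 4 × 468 = 1872
  Σ(formed) = 5016 kJ
ΔH = Σ(broken) − Σ(formed) = 3851 − 5016 = −1165 kJ

ΔH ≈ −1165 kJ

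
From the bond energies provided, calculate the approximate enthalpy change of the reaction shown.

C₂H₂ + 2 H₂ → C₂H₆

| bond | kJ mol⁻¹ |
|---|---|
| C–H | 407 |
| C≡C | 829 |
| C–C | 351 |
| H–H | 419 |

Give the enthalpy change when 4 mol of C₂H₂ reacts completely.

ΔH = −1248 kJ

Bonds broken (reactants):
  C≡C: 1 × 829 = 829
  C–H: 2 × 407 = 814
  H–H: 2 × 419 = 838
  Σ(broken) = 2481 kJ
Bonds formed (products):
  C–C: 1 × 351 = 351
  C–H: 6 × 407 = 2442
  Σ(formed) = 2793 kJ
ΔH = Σ(broken) − Σ(formed) = 2481 − 2793 = −312 kJ
For 4× the reaction as written: 4 × (−312) = −1248 kJ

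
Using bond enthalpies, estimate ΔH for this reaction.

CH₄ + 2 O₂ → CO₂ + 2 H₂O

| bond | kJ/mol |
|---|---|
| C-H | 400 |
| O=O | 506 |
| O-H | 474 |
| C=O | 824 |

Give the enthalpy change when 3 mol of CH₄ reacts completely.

Bonds broken (reactants):
  C-H: 4 × 400 = 1600
  O=O: 2 × 506 = 1012
  Σ(broken) = 2612 kJ
Bonds formed (products):
  C=O: 2 × 824 = 1648
  O-H: 4 × 474 = 1896
  Σ(formed) = 3544 kJ
ΔH = Σ(broken) − Σ(formed) = 2612 − 3544 = −932 kJ
For 3× the reaction as written: 3 × (−932) = −2796 kJ

ΔH = −2796 kJ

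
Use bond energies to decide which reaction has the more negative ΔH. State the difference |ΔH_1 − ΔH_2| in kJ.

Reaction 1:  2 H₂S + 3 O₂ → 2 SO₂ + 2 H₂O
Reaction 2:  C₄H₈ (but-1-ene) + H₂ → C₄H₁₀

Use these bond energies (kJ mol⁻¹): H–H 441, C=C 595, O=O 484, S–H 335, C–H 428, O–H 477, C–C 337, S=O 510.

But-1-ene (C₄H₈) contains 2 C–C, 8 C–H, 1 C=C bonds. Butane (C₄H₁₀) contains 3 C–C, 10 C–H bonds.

Reaction 1, by 999 kJ

Reaction 1:
  Bonds broken (reactants):
    O=O: 3 × 484 = 1452
    S–H: 4 × 335 = 1340
    Σ(broken) = 2792 kJ
  Bonds formed (products):
    O–H: 4 × 477 = 1908
    S=O: 4 × 510 = 2040
    Σ(formed) = 3948 kJ
  ΔH_1 = 2792 − 3948 = −1156 kJ
Reaction 2:
  Bonds broken (reactants):
    C–C: 2 × 337 = 674
    C–H: 8 × 428 = 3424
    C=C: 1 × 595 = 595
    H–H: 1 × 441 = 441
    Σ(broken) = 5134 kJ
  Bonds formed (products):
    C–C: 3 × 337 = 1011
    C–H: 10 × 428 = 4280
    Σ(formed) = 5291 kJ
  ΔH_2 = 5134 − 5291 = −157 kJ
ΔH_1 − ΔH_2 = −999 kJ, so reaction 1 has the more negative ΔH; |ΔH_1 − ΔH_2| = 999 kJ.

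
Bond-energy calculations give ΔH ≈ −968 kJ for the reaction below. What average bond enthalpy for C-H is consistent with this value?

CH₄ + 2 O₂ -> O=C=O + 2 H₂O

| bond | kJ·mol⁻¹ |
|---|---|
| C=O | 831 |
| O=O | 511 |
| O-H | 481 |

D(C-H) ≈ 399 kJ/mol

Let D be the C-H bond energy.
Σ(broken) = 4×D + 2×511 = 1022 + 4D
Σ(formed) = 2×831 + 4×481 = 3586
ΔH = Σ(broken) − Σ(formed) = (1022 + 4D) − (3586) = −2564 + 4D
Setting this equal to −968 kJ gives 4D = 1596, so D = 399 kJ/mol.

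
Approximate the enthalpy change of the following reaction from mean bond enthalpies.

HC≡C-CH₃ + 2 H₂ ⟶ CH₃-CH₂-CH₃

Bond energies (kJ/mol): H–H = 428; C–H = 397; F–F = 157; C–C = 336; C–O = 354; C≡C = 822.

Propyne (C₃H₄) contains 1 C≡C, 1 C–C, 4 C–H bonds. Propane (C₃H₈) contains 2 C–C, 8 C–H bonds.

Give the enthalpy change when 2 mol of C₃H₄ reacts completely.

ΔH = −492 kJ

Bonds broken (reactants):
  C≡C: 1 × 822 = 822
  C–C: 1 × 336 = 336
  C–H: 4 × 397 = 1588
  H–H: 2 × 428 = 856
  Σ(broken) = 3602 kJ
Bonds formed (products):
  C–C: 2 × 336 = 672
  C–H: 8 × 397 = 3176
  Σ(formed) = 3848 kJ
ΔH = Σ(broken) − Σ(formed) = 3602 − 3848 = −246 kJ
For 2× the reaction as written: 2 × (−246) = −492 kJ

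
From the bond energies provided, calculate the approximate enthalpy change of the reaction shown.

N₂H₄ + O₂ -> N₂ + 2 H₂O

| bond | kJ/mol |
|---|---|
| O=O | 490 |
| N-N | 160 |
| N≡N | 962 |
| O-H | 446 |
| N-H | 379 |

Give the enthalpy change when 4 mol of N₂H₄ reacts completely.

Bonds broken (reactants):
  N-H: 4 × 379 = 1516
  N-N: 1 × 160 = 160
  O=O: 1 × 490 = 490
  Σ(broken) = 2166 kJ
Bonds formed (products):
  N≡N: 1 × 962 = 962
  O-H: 4 × 446 = 1784
  Σ(formed) = 2746 kJ
ΔH = Σ(broken) − Σ(formed) = 2166 − 2746 = −580 kJ
For 4× the reaction as written: 4 × (−580) = −2320 kJ

ΔH = −2320 kJ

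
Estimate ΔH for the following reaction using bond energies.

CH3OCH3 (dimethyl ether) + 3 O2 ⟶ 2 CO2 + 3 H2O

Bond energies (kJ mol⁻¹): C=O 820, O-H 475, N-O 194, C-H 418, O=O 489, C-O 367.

ΔH ≈ −1421 kJ

Bonds broken (reactants):
  C-H: 6 × 418 = 2508
  C-O: 2 × 367 = 734
  O=O: 3 × 489 = 1467
  Σ(broken) = 4709 kJ
Bonds formed (products):
  C=O: 4 × 820 = 3280
  O-H: 6 × 475 = 2850
  Σ(formed) = 6130 kJ
ΔH = Σ(broken) − Σ(formed) = 4709 − 6130 = −1421 kJ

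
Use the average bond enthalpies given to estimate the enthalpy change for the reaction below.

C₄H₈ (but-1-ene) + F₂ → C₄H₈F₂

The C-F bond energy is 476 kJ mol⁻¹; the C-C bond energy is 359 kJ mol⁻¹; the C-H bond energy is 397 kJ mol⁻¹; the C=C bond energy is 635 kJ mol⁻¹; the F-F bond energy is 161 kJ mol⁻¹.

Bonds broken (reactants):
  C-C: 2 × 359 = 718
  C-H: 8 × 397 = 3176
  C=C: 1 × 635 = 635
  F-F: 1 × 161 = 161
  Σ(broken) = 4690 kJ
Bonds formed (products):
  C-C: 3 × 359 = 1077
  C-F: 2 × 476 = 952
  C-H: 8 × 397 = 3176
  Σ(formed) = 5205 kJ
ΔH = Σ(broken) − Σ(formed) = 4690 − 5205 = −515 kJ

ΔH ≈ −515 kJ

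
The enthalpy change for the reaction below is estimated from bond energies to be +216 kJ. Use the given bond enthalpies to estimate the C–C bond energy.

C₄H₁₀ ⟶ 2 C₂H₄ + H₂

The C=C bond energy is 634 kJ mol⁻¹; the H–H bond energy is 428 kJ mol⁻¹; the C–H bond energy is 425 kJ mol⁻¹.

Let D be the C–C bond energy.
Σ(broken) = 3×D + 10×425 = 4250 + 3D
Σ(formed) = 8×425 + 2×634 + 1×428 = 5096
ΔH = Σ(broken) − Σ(formed) = (4250 + 3D) − (5096) = −846 + 3D
Setting this equal to +216 kJ gives 3D = 1062, so D = 354 kJ/mol.

D(C–C) ≈ 354 kJ/mol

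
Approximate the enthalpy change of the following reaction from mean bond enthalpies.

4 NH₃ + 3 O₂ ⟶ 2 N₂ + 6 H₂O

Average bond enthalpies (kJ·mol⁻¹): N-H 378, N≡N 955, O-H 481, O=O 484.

Bonds broken (reactants):
  N-H: 12 × 378 = 4536
  O=O: 3 × 484 = 1452
  Σ(broken) = 5988 kJ
Bonds formed (products):
  N≡N: 2 × 955 = 1910
  O-H: 12 × 481 = 5772
  Σ(formed) = 7682 kJ
ΔH = Σ(broken) − Σ(formed) = 5988 − 7682 = −1694 kJ

ΔH ≈ −1694 kJ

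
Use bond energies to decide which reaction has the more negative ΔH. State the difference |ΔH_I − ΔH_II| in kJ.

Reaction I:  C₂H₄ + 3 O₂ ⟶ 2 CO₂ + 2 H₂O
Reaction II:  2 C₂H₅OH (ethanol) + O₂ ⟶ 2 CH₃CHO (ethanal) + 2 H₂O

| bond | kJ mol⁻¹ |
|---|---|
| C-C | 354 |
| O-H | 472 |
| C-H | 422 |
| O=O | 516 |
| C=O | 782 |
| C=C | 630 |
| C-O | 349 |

Reaction I, by 700 kJ

Reaction I:
  Bonds broken (reactants):
    C-H: 4 × 422 = 1688
    C=C: 1 × 630 = 630
    O=O: 3 × 516 = 1548
    Σ(broken) = 3866 kJ
  Bonds formed (products):
    C=O: 4 × 782 = 3128
    O-H: 4 × 472 = 1888
    Σ(formed) = 5016 kJ
  ΔH_I = 3866 − 5016 = −1150 kJ
Reaction II:
  Bonds broken (reactants):
    C-C: 2 × 354 = 708
    C-H: 10 × 422 = 4220
    C-O: 2 × 349 = 698
    O-H: 2 × 472 = 944
    O=O: 1 × 516 = 516
    Σ(broken) = 7086 kJ
  Bonds formed (products):
    C-C: 2 × 354 = 708
    C-H: 8 × 422 = 3376
    C=O: 2 × 782 = 1564
    O-H: 4 × 472 = 1888
    Σ(formed) = 7536 kJ
  ΔH_II = 7086 − 7536 = −450 kJ
ΔH_I − ΔH_II = −700 kJ, so reaction I has the more negative ΔH; |ΔH_I − ΔH_II| = 700 kJ.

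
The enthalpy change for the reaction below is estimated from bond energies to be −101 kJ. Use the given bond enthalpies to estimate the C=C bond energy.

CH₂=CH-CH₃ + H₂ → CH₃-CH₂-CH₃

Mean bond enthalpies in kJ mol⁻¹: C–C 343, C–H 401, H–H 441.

D(C=C) ≈ 603 kJ/mol

Let D be the C=C bond energy.
Σ(broken) = 1×343 + 6×401 + 1×D + 1×441 = 3190 + D
Σ(formed) = 2×343 + 8×401 = 3894
ΔH = Σ(broken) − Σ(formed) = (3190 + D) − (3894) = −704 + D
Setting this equal to −101 kJ gives D = 603 kJ/mol.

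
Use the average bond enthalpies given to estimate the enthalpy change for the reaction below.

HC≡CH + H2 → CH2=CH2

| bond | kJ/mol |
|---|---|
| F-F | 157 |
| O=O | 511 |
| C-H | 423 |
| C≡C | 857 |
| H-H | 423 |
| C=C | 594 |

ΔH ≈ −160 kJ

Bonds broken (reactants):
  C≡C: 1 × 857 = 857
  C-H: 2 × 423 = 846
  H-H: 1 × 423 = 423
  Σ(broken) = 2126 kJ
Bonds formed (products):
  C-H: 4 × 423 = 1692
  C=C: 1 × 594 = 594
  Σ(formed) = 2286 kJ
ΔH = Σ(broken) − Σ(formed) = 2126 − 2286 = −160 kJ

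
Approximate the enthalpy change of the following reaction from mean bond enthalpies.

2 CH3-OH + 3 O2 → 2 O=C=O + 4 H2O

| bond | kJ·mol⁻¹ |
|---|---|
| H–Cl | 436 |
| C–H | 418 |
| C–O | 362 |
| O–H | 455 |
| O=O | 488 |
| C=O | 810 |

Bonds broken (reactants):
  C–H: 6 × 418 = 2508
  C–O: 2 × 362 = 724
  O–H: 2 × 455 = 910
  O=O: 3 × 488 = 1464
  Σ(broken) = 5606 kJ
Bonds formed (products):
  C=O: 4 × 810 = 3240
  O–H: 8 × 455 = 3640
  Σ(formed) = 6880 kJ
ΔH = Σ(broken) − Σ(formed) = 5606 − 6880 = −1274 kJ

ΔH ≈ −1274 kJ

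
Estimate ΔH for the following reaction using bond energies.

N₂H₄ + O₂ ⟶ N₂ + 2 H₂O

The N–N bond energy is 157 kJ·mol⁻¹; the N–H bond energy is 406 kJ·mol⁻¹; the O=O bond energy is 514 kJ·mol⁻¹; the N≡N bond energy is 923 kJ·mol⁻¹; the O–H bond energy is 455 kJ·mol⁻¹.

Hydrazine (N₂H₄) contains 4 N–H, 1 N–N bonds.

ΔH ≈ −448 kJ

Bonds broken (reactants):
  N–H: 4 × 406 = 1624
  N–N: 1 × 157 = 157
  O=O: 1 × 514 = 514
  Σ(broken) = 2295 kJ
Bonds formed (products):
  N≡N: 1 × 923 = 923
  O–H: 4 × 455 = 1820
  Σ(formed) = 2743 kJ
ΔH = Σ(broken) − Σ(formed) = 2295 − 2743 = −448 kJ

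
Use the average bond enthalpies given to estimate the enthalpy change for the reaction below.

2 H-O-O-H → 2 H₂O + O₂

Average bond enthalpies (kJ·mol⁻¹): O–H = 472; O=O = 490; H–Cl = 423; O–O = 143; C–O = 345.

Bonds broken (reactants):
  O–H: 4 × 472 = 1888
  O–O: 2 × 143 = 286
  Σ(broken) = 2174 kJ
Bonds formed (products):
  O–H: 4 × 472 = 1888
  O=O: 1 × 490 = 490
  Σ(formed) = 2378 kJ
ΔH = Σ(broken) − Σ(formed) = 2174 − 2378 = −204 kJ

ΔH ≈ −204 kJ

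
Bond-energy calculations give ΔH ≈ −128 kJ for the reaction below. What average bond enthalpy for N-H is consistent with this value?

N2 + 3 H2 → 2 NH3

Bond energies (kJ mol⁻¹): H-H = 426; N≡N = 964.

Let D be the N-H bond energy.
Σ(broken) = 3×426 + 1×964 = 2242
Σ(formed) = 6×D = 6D
ΔH = Σ(broken) − Σ(formed) = (2242) − (6D) = +2242 − 6D
Setting this equal to −128 kJ gives 6D = 2370, so D = 395 kJ/mol.

D(N-H) ≈ 395 kJ/mol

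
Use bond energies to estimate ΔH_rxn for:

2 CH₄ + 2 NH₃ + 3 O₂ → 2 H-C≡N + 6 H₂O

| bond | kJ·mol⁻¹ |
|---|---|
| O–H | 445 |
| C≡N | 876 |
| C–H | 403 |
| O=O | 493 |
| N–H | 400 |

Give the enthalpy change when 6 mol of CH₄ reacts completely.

ΔH = −2385 kJ

Bonds broken (reactants):
  C–H: 8 × 403 = 3224
  N–H: 6 × 400 = 2400
  O=O: 3 × 493 = 1479
  Σ(broken) = 7103 kJ
Bonds formed (products):
  C≡N: 2 × 876 = 1752
  C–H: 2 × 403 = 806
  O–H: 12 × 445 = 5340
  Σ(formed) = 7898 kJ
ΔH = Σ(broken) − Σ(formed) = 7103 − 7898 = −795 kJ
For 3× the reaction as written: 3 × (−795) = −2385 kJ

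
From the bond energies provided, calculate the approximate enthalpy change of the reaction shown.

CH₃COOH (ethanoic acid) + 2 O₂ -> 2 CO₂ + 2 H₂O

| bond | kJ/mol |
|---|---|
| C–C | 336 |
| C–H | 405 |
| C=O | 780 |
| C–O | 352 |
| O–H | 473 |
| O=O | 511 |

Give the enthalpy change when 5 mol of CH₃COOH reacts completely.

Bonds broken (reactants):
  C–C: 1 × 336 = 336
  C–H: 3 × 405 = 1215
  C–O: 1 × 352 = 352
  C=O: 1 × 780 = 780
  O–H: 1 × 473 = 473
  O=O: 2 × 511 = 1022
  Σ(broken) = 4178 kJ
Bonds formed (products):
  C=O: 4 × 780 = 3120
  O–H: 4 × 473 = 1892
  Σ(formed) = 5012 kJ
ΔH = Σ(broken) − Σ(formed) = 4178 − 5012 = −834 kJ
For 5× the reaction as written: 5 × (−834) = −4170 kJ

ΔH = −4170 kJ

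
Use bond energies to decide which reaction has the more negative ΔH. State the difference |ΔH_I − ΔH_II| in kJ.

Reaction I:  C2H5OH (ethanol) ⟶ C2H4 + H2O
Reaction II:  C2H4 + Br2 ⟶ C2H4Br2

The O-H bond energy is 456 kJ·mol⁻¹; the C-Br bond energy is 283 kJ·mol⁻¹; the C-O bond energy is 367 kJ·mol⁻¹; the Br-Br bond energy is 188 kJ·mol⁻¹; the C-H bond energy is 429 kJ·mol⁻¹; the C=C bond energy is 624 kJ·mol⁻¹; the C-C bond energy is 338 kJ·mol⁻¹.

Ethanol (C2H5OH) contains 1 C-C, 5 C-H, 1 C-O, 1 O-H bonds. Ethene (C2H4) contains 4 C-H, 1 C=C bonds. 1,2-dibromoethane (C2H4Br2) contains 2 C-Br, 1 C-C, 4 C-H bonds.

Reaction II, by 146 kJ

Reaction I:
  Bonds broken (reactants):
    C-C: 1 × 338 = 338
    C-H: 5 × 429 = 2145
    C-O: 1 × 367 = 367
    O-H: 1 × 456 = 456
    Σ(broken) = 3306 kJ
  Bonds formed (products):
    C-H: 4 × 429 = 1716
    C=C: 1 × 624 = 624
    O-H: 2 × 456 = 912
    Σ(formed) = 3252 kJ
  ΔH_I = 3306 − 3252 = +54 kJ
Reaction II:
  Bonds broken (reactants):
    Br-Br: 1 × 188 = 188
    C-H: 4 × 429 = 1716
    C=C: 1 × 624 = 624
    Σ(broken) = 2528 kJ
  Bonds formed (products):
    C-Br: 2 × 283 = 566
    C-C: 1 × 338 = 338
    C-H: 4 × 429 = 1716
    Σ(formed) = 2620 kJ
  ΔH_II = 2528 − 2620 = −92 kJ
ΔH_I − ΔH_II = +146 kJ, so reaction II has the more negative ΔH; |ΔH_I − ΔH_II| = 146 kJ.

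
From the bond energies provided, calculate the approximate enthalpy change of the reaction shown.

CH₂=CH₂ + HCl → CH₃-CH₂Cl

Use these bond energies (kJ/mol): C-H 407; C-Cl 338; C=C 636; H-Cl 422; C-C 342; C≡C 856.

Bonds broken (reactants):
  C-H: 4 × 407 = 1628
  C=C: 1 × 636 = 636
  H-Cl: 1 × 422 = 422
  Σ(broken) = 2686 kJ
Bonds formed (products):
  C-C: 1 × 342 = 342
  C-Cl: 1 × 338 = 338
  C-H: 5 × 407 = 2035
  Σ(formed) = 2715 kJ
ΔH = Σ(broken) − Σ(formed) = 2686 − 2715 = −29 kJ

ΔH ≈ −29 kJ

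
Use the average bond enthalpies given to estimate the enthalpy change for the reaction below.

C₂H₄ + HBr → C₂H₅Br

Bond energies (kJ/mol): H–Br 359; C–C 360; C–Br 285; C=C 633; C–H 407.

Bonds broken (reactants):
  C–H: 4 × 407 = 1628
  C=C: 1 × 633 = 633
  H–Br: 1 × 359 = 359
  Σ(broken) = 2620 kJ
Bonds formed (products):
  C–Br: 1 × 285 = 285
  C–C: 1 × 360 = 360
  C–H: 5 × 407 = 2035
  Σ(formed) = 2680 kJ
ΔH = Σ(broken) − Σ(formed) = 2620 − 2680 = −60 kJ

ΔH ≈ −60 kJ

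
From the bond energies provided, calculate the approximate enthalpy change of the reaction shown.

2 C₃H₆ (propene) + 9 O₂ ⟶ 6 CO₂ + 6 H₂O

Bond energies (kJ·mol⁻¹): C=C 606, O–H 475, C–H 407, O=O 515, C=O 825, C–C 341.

Bonds broken (reactants):
  C–C: 2 × 341 = 682
  C–H: 12 × 407 = 4884
  C=C: 2 × 606 = 1212
  O=O: 9 × 515 = 4635
  Σ(broken) = 11413 kJ
Bonds formed (products):
  C=O: 12 × 825 = 9900
  O–H: 12 × 475 = 5700
  Σ(formed) = 15600 kJ
ΔH = Σ(broken) − Σ(formed) = 11413 − 15600 = −4187 kJ

ΔH ≈ −4187 kJ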